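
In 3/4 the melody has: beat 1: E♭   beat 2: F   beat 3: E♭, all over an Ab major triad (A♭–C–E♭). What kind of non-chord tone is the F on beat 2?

The harmony at that moment is A♭ major triad (A♭, C, E♭); F is not a chord tone.
It is approached by step up from E♭ and left by step down to E♭.
Step away and step back to the same note — a neighbor tone (upper neighbor).

Upper neighbor tone.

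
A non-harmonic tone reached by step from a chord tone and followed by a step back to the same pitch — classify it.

Neighbor tone.

Approach: by step. Departure: by step in the opposite direction, back to the starting pitch.
Stepwise on both sides but reversing to return to the same chord tone — a neighbor tone. (Had it continued onward in the same direction it would be a passing tone instead.)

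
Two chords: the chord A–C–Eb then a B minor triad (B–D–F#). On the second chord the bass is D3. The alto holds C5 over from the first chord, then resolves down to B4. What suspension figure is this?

7–6 suspension.

At the second chord the bass is D3. The suspended C5 lies a seventh above the bass; after resolving down by step to B4, the interval above the bass becomes a sixth.
Suspension figures are named by those two intervals: 7–6.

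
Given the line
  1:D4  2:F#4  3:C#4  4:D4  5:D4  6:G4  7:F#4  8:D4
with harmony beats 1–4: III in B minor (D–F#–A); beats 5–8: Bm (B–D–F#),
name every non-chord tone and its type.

The harmony at that moment is D major triad (D, F#, A); C#4 is not a chord tone.
It is approached by leap down from F#4 and left by step up to D4.
Leap in, step out — an appoggiatura.
The harmony at that moment is B minor triad (B, D, F#); G4 is not a chord tone.
It is approached by leap up from D4 and left by step down to F#4.
Leap in, step out — an appoggiatura.

C#4 (beat 3) — appoggiatura; G4 (beat 6) — appoggiatura.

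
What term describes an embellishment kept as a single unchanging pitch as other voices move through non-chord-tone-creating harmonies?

Approach: none. Departure: none — a single pitch is sustained while the chords change around it, passing through harmonies that do not contain it.
No melodic motion at all; the dissonance is created entirely by the moving harmonies against the stationary note — a pedal tone (pedal point).

Pedal tone.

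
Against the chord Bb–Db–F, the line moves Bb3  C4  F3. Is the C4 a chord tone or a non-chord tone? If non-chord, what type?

Non-chord tone — an escape tone.

The harmony at that moment is Bb minor triad (Bb, Db, F); C4 is not a chord tone.
It is approached by step up from Bb3 and left by leap down to F3.
Step in, leap out — an escape tone.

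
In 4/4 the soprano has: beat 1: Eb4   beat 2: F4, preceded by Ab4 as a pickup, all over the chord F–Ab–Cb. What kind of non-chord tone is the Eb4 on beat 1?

The harmony at that moment is F diminished triad (F, Ab, Cb); Eb4 is not a chord tone.
It is approached by leap down from Ab4 and left by step up to F4.
Leap in, step out, metrically accented — an appoggiatura.

Appoggiatura.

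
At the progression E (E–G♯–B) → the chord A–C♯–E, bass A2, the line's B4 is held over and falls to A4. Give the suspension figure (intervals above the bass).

9–8 suspension.

At the second chord the bass is A2. The suspended B4 lies a ninth above the bass; after resolving down by step to A4, the interval above the bass becomes an octave.
Suspension figures are named by those two intervals: 9–8.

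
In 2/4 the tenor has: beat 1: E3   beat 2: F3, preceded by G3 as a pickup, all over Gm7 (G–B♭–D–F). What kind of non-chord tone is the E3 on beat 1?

Appoggiatura.

The harmony at that moment is G minor seventh chord (G, B♭, D, F); E3 is not a chord tone.
It is approached by leap down from G3 and left by step up to F3.
Leap in, step out, metrically accented — an appoggiatura.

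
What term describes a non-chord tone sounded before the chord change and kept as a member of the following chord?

Anticipation.

Approach: ahead of the chord change (typically by step), so it is dissonant against the current harmony. Departure: none — the same pitch is restated or held and is a chord tone of the new harmony.
Dissonant first, consonant once the harmony catches up: the note simply arrives early — an anticipation. (The reverse timing, consonant first and dissonant after the change, would be a suspension or retardation.)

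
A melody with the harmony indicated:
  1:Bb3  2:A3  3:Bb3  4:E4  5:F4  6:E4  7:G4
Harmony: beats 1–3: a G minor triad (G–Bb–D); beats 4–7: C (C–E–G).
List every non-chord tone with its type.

The harmony at that moment is G minor triad (G, Bb, D); A3 is not a chord tone.
It is approached by step down from Bb3 and left by step up to Bb3.
Step away and step back to the same note — a neighbor tone (lower neighbor).
The harmony at that moment is C major triad (C, E, G); F4 is not a chord tone.
It is approached by step up from E4 and left by step down to E4.
Step away and step back to the same note — a neighbor tone (upper neighbor).

A3 (beat 2) — neighbor tone; F4 (beat 5) — neighbor tone.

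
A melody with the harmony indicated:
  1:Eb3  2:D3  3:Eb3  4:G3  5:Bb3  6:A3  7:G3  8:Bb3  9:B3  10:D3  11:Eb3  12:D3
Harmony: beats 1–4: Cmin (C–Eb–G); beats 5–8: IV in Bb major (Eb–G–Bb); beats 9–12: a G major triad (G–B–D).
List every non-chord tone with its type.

D3 (beat 2) — neighbor tone; A3 (beat 6) — passing tone; Eb3 (beat 11) — neighbor tone.

The harmony at that moment is C minor triad (C, Eb, G); D3 is not a chord tone.
It is approached by step down from Eb3 and left by step up to Eb3.
Step away and step back to the same note — a neighbor tone (lower neighbor).
The harmony at that moment is Eb major triad (Eb, G, Bb); A3 is not a chord tone.
It is approached by step down from Bb3 and left by step down to G3.
Step in, step out in the same direction — a passing tone.
The harmony at that moment is G major triad (G, B, D); Eb3 is not a chord tone.
It is approached by step up from D3 and left by step down to D3.
Step away and step back to the same note — a neighbor tone (upper neighbor).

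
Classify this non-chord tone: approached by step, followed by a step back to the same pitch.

Neighbor tone.

Approach: by step. Departure: by step in the opposite direction, back to the starting pitch.
Stepwise on both sides but reversing to return to the same chord tone — a neighbor tone. (Had it continued onward in the same direction it would be a passing tone instead.)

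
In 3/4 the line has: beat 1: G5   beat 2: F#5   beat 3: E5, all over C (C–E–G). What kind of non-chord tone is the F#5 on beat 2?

The harmony at that moment is C major triad (C, E, G); F#5 is not a chord tone.
It is approached by step down from G5 and left by step down to E5.
Step in, step out in the same direction — a passing tone.

Passing tone.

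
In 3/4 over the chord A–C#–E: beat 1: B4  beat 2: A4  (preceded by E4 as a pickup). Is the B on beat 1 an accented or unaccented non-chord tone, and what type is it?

The harmony at that moment is A major triad (A, C#, E); B4 is not a chord tone.
It is approached by leap up from E4 and left by step down to A4.
Leap in, step out — an appoggiatura.
It falls on the downbeat, so it is accented.

Accented appoggiatura.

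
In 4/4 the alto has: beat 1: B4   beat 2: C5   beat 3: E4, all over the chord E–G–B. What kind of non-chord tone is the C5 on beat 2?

Escape tone.

The harmony at that moment is E minor triad (E, G, B); C5 is not a chord tone.
It is approached by step up from B4 and left by leap down to E4.
Step in, leap out, on a weak beat — an escape tone.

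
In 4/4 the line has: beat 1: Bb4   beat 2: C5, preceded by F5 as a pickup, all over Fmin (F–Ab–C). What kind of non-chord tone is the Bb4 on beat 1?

Appoggiatura.

The harmony at that moment is F minor triad (F, Ab, C); Bb4 is not a chord tone.
It is approached by leap down from F5 and left by step up to C5.
Leap in, step out, metrically accented — an appoggiatura.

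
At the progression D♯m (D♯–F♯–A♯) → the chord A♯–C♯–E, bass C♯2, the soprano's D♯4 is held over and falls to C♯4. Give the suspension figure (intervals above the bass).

At the second chord the bass is C♯2. The suspended D♯4 lies a ninth above the bass; after resolving down by step to C♯4, the interval above the bass becomes an octave.
Suspension figures are named by those two intervals: 9–8.

9–8 suspension.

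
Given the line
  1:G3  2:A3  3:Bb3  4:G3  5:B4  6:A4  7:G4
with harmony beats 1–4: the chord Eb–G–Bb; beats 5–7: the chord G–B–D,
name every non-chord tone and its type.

A3 (beat 2) — passing tone; A4 (beat 6) — passing tone.

The harmony at that moment is Eb major triad (Eb, G, Bb); A3 is not a chord tone.
It is approached by step up from G3 and left by step up to Bb3.
Step in, step out in the same direction — a passing tone.
The harmony at that moment is G major triad (G, B, D); A4 is not a chord tone.
It is approached by step down from B4 and left by step down to G4.
Step in, step out in the same direction — a passing tone.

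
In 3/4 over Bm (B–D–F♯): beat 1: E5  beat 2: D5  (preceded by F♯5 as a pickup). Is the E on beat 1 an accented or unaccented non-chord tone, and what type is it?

The harmony at that moment is B minor triad (B, D, F♯); E5 is not a chord tone.
It is approached by step down from F♯5 and left by step down to D5.
Step in, step out in the same direction — a passing tone.
It falls on the downbeat, so it is accented.

Accented passing tone.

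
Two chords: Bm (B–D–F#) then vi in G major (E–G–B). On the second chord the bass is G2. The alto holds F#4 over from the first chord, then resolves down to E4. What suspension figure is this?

At the second chord the bass is G2. The suspended F#4 lies a seventh above the bass; after resolving down by step to E4, the interval above the bass becomes a sixth.
Suspension figures are named by those two intervals: 7–6.

7–6 suspension.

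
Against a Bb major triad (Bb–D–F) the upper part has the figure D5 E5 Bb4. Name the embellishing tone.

E5 is an escape tone.

The harmony at that moment is Bb major triad (Bb, D, F); E5 is not a chord tone.
It is approached by step up from D5 and left by leap down to Bb4.
Step in, leap out — an escape tone.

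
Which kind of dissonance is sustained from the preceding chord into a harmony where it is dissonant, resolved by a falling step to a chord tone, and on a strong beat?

Approach: by preparation — the pitch is first a chord tone, then held (tied or repeated) while the harmony changes under it. Departure: down by step. Metric position: strong.
A prepared dissonance that resolves downward by step — a suspension. (The same figure resolving upward would be a retardation.)

Suspension.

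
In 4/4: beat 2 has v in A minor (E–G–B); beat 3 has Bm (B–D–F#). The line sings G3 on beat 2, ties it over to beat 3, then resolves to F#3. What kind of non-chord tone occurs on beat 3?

The harmony at that moment is B minor triad (B, D, F#); G3 is not a chord tone.
It is held over (the same pitch as the preceding G3) and left by step down to F#3.
Held over from the previous chord and resolving down by step — a suspension.

Suspension.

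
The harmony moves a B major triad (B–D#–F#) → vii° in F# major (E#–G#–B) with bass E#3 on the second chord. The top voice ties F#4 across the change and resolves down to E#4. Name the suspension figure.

9–8 suspension.

At the second chord the bass is E#3. The suspended F#4 lies a ninth above the bass; after resolving down by step to E#4, the interval above the bass becomes an octave.
Suspension figures are named by those two intervals: 9–8.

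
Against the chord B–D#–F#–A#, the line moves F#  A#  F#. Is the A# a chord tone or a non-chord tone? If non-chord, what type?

Chord tone (the seventh of B major seventh chord).

B major seventh chord contains B, D#, F#, A#; A# is the seventh, so it is a chord tone.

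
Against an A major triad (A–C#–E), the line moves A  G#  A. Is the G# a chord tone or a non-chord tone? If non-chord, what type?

The harmony at that moment is A major triad (A, C#, E); G# is not a chord tone.
It is approached by step down from A and left by step up to A.
Step away and step back to the same note — a neighbor tone (lower neighbor).

Non-chord tone — a neighbor tone.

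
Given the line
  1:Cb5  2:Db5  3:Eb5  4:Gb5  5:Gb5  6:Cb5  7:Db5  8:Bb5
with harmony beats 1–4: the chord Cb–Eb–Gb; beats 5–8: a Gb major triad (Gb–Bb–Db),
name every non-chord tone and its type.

Db5 (beat 2) — passing tone; Cb5 (beat 6) — appoggiatura.

The harmony at that moment is Cb major triad (Cb, Eb, Gb); Db5 is not a chord tone.
It is approached by step up from Cb5 and left by step up to Eb5.
Step in, step out in the same direction — a passing tone.
The harmony at that moment is Gb major triad (Gb, Bb, Db); Cb5 is not a chord tone.
It is approached by leap down from Gb5 and left by step up to Db5.
Leap in, step out — an appoggiatura.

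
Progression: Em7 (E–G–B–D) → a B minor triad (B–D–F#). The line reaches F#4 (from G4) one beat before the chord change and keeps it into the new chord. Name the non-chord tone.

F#4 is an anticipation.

The harmony at that moment is E minor seventh chord (E, G, B, D); F#4 is not a chord tone.
It is approached by step down from G4 and then sustained as the same pitch into the next harmony.
Arriving early and becoming a chord tone when the harmony changes — an anticipation.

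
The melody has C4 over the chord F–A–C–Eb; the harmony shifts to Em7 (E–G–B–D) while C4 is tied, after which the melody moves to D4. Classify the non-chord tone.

C4 is a retardation.

The harmony at that moment is E minor seventh chord (E, G, B, D); C4 is not a chord tone.
It is held over (the same pitch as the preceding C4) and left by step up to D4.
Held over from the previous chord and resolving up by step — a retardation.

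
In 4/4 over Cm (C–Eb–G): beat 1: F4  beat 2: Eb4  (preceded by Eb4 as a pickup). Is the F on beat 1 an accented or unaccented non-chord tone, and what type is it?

Accented neighbor tone.

The harmony at that moment is C minor triad (C, Eb, G); F4 is not a chord tone.
It is approached by step up from Eb4 and left by step down to Eb4.
Step away and step back to the same note — a neighbor tone (upper neighbor).
It falls on the downbeat, so it is accented.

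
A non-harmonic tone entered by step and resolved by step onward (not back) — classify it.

Approach: by step. Departure: by step, continuing in the same direction.
Stepwise on both sides with no change of direction means the note fills in the space between two different chord tones — a passing tone. (Had it turned back to its starting note it would be a neighbor tone instead.)

Passing tone.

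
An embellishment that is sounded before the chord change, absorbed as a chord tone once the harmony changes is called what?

Anticipation.

Approach: ahead of the chord change (typically by step), so it is dissonant against the current harmony. Departure: none — the same pitch is restated or held and is a chord tone of the new harmony.
Dissonant first, consonant once the harmony catches up: the note simply arrives early — an anticipation. (The reverse timing, consonant first and dissonant after the change, would be a suspension or retardation.)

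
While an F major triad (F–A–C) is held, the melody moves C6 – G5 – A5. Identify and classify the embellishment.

G5 is an appoggiatura.

The harmony at that moment is F major triad (F, A, C); G5 is not a chord tone.
It is approached by leap down from C6 and left by step up to A5.
Leap in, step out — an appoggiatura.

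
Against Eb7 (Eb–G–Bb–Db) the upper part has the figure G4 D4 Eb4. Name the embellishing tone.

D4 is an appoggiatura.

The harmony at that moment is Eb dominant seventh chord (Eb, G, Bb, Db); D4 is not a chord tone.
It is approached by leap down from G4 and left by step up to Eb4.
Leap in, step out — an appoggiatura.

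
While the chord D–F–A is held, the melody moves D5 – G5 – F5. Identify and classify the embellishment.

G5 is an appoggiatura.

The harmony at that moment is D minor triad (D, F, A); G5 is not a chord tone.
It is approached by leap up from D5 and left by step down to F5.
Leap in, step out — an appoggiatura.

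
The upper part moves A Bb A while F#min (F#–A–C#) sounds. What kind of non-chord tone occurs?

The harmony at that moment is F# minor triad (F#, A, C#); Bb is not a chord tone.
It is approached by step up from A and left by step down to A.
Step away and step back to the same note — a neighbor tone (upper neighbor).

Bb is a neighbor tone.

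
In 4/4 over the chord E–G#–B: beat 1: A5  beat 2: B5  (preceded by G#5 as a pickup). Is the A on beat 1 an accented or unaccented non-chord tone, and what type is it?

Accented passing tone.

The harmony at that moment is E major triad (E, G#, B); A5 is not a chord tone.
It is approached by step up from G#5 and left by step up to B5.
Step in, step out in the same direction — a passing tone.
It falls on the downbeat, so it is accented.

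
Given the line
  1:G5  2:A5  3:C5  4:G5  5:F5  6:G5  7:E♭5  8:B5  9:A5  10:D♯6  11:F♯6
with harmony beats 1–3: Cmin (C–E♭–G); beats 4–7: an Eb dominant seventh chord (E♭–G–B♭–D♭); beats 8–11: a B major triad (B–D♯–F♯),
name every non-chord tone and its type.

The harmony at that moment is C minor triad (C, E♭, G); A5 is not a chord tone.
It is approached by step up from G5 and left by leap down to C5.
Step in, leap out — an escape tone.
The harmony at that moment is E♭ dominant seventh chord (E♭, G, B♭, D♭); F5 is not a chord tone.
It is approached by step down from G5 and left by step up to G5.
Step away and step back to the same note — a neighbor tone (lower neighbor).
The harmony at that moment is B major triad (B, D♯, F♯); A5 is not a chord tone.
It is approached by step down from B5 and left by leap up to D♯6.
Step in, leap out — an escape tone.

A5 (beat 2) — escape tone; F5 (beat 5) — neighbor tone; A5 (beat 9) — escape tone.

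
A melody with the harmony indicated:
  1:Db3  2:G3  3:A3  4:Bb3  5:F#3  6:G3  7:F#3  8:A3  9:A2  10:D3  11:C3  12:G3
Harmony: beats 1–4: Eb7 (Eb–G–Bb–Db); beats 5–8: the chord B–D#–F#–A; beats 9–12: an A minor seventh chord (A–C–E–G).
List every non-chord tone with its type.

The harmony at that moment is Eb dominant seventh chord (Eb, G, Bb, Db); A3 is not a chord tone.
It is approached by step up from G3 and left by step up to Bb3.
Step in, step out in the same direction — a passing tone.
The harmony at that moment is B dominant seventh chord (B, D#, F#, A); G3 is not a chord tone.
It is approached by step up from F#3 and left by step down to F#3.
Step away and step back to the same note — a neighbor tone (upper neighbor).
The harmony at that moment is A minor seventh chord (A, C, E, G); D3 is not a chord tone.
It is approached by leap up from A2 and left by step down to C3.
Leap in, step out — an appoggiatura.

A3 (beat 3) — passing tone; G3 (beat 6) — neighbor tone; D3 (beat 10) — appoggiatura.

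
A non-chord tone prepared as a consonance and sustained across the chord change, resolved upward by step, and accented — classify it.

Retardation.

Approach: by preparation — the pitch is first a chord tone, then held (tied or repeated) while the harmony changes under it. Departure: up by step. Metric position: strong.
A prepared dissonance that resolves upward by step — a retardation. (The same figure resolving downward would be a suspension.)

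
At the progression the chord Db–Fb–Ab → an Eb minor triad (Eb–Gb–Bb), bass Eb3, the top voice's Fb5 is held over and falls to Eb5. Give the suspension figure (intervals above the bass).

At the second chord the bass is Eb3. The suspended Fb5 lies a ninth above the bass; after resolving down by step to Eb5, the interval above the bass becomes an octave.
Suspension figures are named by those two intervals: 9–8.

9–8 suspension.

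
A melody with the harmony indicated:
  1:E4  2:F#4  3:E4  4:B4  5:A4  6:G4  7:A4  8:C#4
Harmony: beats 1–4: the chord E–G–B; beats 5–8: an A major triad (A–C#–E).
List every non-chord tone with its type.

The harmony at that moment is E minor triad (E, G, B); F#4 is not a chord tone.
It is approached by step up from E4 and left by step down to E4.
Step away and step back to the same note — a neighbor tone (upper neighbor).
The harmony at that moment is A major triad (A, C#, E); G4 is not a chord tone.
It is approached by step down from A4 and left by step up to A4.
Step away and step back to the same note — a neighbor tone (lower neighbor).

F#4 (beat 2) — neighbor tone; G4 (beat 6) — neighbor tone.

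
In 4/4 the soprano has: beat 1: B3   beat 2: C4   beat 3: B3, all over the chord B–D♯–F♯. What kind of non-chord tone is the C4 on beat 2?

The harmony at that moment is B major triad (B, D♯, F♯); C4 is not a chord tone.
It is approached by step up from B3 and left by step down to B3.
Step away and step back to the same note — a neighbor tone (upper neighbor).

Upper neighbor tone.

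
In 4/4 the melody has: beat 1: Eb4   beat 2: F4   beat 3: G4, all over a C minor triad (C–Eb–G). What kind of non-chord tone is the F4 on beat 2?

Passing tone.

The harmony at that moment is C minor triad (C, Eb, G); F4 is not a chord tone.
It is approached by step up from Eb4 and left by step up to G4.
Step in, step out in the same direction — a passing tone.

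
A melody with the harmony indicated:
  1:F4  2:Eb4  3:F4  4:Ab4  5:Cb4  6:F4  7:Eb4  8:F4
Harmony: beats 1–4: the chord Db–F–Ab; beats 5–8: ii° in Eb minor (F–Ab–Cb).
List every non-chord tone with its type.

Eb4 (beat 2) — neighbor tone; Eb4 (beat 7) — neighbor tone.

The harmony at that moment is Db major triad (Db, F, Ab); Eb4 is not a chord tone.
It is approached by step down from F4 and left by step up to F4.
Step away and step back to the same note — a neighbor tone (lower neighbor).
The harmony at that moment is F diminished triad (F, Ab, Cb); Eb4 is not a chord tone.
It is approached by step down from F4 and left by step up to F4.
Step away and step back to the same note — a neighbor tone (lower neighbor).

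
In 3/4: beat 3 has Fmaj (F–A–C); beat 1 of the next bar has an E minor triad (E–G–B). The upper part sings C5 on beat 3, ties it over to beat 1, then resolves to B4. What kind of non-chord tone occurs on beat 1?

The harmony at that moment is E minor triad (E, G, B); C5 is not a chord tone.
It is held over (the same pitch as the preceding C5) and left by step down to B4.
Held over from the previous chord and resolving down by step — a suspension.

Suspension.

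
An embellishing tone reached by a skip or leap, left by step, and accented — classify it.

Appoggiatura.

Approach: by leap. Departure: by step. Metric position: strong.
Leap in, step out, in a metrically strong position — an appoggiatura. (It is the mirror image of the escape tone, which steps in and leaps out from a weak position.)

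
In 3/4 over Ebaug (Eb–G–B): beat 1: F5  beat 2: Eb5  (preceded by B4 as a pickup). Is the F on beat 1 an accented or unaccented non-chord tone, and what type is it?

Accented appoggiatura.

The harmony at that moment is Eb augmented triad (Eb, G, B); F5 is not a chord tone.
It is approached by leap up from B4 and left by step down to Eb5.
Leap in, step out — an appoggiatura.
It falls on the downbeat, so it is accented.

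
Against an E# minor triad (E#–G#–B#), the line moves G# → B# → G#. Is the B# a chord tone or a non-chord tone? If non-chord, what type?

Chord tone (the fifth of E# minor triad).

E# minor triad contains E#, G#, B#; B# is the fifth, so it is a chord tone.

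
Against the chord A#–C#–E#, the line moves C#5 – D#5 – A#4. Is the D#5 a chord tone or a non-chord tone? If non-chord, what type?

Non-chord tone — an escape tone.

The harmony at that moment is A# minor triad (A#, C#, E#); D#5 is not a chord tone.
It is approached by step up from C#5 and left by leap down to A#4.
Step in, leap out — an escape tone.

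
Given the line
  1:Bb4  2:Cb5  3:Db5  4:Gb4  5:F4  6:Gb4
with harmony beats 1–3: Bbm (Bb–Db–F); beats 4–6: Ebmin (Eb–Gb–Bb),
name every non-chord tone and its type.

Cb5 (beat 2) — passing tone; F4 (beat 5) — neighbor tone.

The harmony at that moment is Bb minor triad (Bb, Db, F); Cb5 is not a chord tone.
It is approached by step up from Bb4 and left by step up to Db5.
Step in, step out in the same direction — a passing tone.
The harmony at that moment is Eb minor triad (Eb, Gb, Bb); F4 is not a chord tone.
It is approached by step down from Gb4 and left by step up to Gb4.
Step away and step back to the same note — a neighbor tone (lower neighbor).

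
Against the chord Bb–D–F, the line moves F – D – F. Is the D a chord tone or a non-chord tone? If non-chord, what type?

Chord tone (the third of Bb major triad).

Bb major triad contains Bb, D, F; D is the third, so it is a chord tone.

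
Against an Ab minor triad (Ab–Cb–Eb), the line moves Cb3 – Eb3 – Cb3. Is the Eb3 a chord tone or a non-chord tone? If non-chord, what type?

Ab minor triad contains Ab, Cb, Eb; Eb is the fifth, so it is a chord tone.

Chord tone (the fifth of Ab minor triad).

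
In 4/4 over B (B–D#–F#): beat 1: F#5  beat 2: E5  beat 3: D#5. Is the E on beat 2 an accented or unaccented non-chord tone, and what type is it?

The harmony at that moment is B major triad (B, D#, F#); E5 is not a chord tone.
It is approached by step down from F#5 and left by step down to D#5.
Step in, step out in the same direction — a passing tone.
It falls on a weak beat, so it is unaccented.

Unaccented passing tone.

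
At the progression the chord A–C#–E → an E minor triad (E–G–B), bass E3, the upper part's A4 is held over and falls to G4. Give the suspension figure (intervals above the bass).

At the second chord the bass is E3. The suspended A4 lies a fourth above the bass; after resolving down by step to G4, the interval above the bass becomes a third.
Suspension figures are named by those two intervals: 4–3.

4–3 suspension.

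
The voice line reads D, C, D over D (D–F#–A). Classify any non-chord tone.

C is a neighbor tone.

The harmony at that moment is D major triad (D, F#, A); C is not a chord tone.
It is approached by step down from D and left by step up to D.
Step away and step back to the same note — a neighbor tone (lower neighbor).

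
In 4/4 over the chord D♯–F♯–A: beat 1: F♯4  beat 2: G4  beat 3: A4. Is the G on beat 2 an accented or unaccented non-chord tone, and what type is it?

The harmony at that moment is D♯ diminished triad (D♯, F♯, A); G4 is not a chord tone.
It is approached by step up from F♯4 and left by step up to A4.
Step in, step out in the same direction — a passing tone.
It falls on a weak beat, so it is unaccented.

Unaccented passing tone.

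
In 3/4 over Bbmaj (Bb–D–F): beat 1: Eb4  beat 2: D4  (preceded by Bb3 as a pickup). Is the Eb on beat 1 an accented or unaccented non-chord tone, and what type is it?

The harmony at that moment is Bb major triad (Bb, D, F); Eb4 is not a chord tone.
It is approached by leap up from Bb3 and left by step down to D4.
Leap in, step out — an appoggiatura.
It falls on the downbeat, so it is accented.

Accented appoggiatura.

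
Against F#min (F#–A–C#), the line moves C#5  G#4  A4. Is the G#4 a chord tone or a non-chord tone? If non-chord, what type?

The harmony at that moment is F# minor triad (F#, A, C#); G#4 is not a chord tone.
It is approached by leap down from C#5 and left by step up to A4.
Leap in, step out — an appoggiatura.

Non-chord tone — an appoggiatura.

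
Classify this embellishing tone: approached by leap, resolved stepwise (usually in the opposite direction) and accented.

Approach: by leap. Departure: by step. Metric position: strong.
Leap in, step out, in a metrically strong position — an appoggiatura. (It is the mirror image of the escape tone, which steps in and leaps out from a weak position.)

Appoggiatura.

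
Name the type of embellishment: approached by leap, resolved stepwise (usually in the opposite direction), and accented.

Approach: by leap. Departure: by step. Metric position: strong.
Leap in, step out, in a metrically strong position — an appoggiatura. (It is the mirror image of the escape tone, which steps in and leaps out from a weak position.)

Appoggiatura.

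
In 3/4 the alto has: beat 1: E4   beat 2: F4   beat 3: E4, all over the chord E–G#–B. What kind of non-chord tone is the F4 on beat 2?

Upper neighbor tone.

The harmony at that moment is E major triad (E, G#, B); F4 is not a chord tone.
It is approached by step up from E4 and left by step down to E4.
Step away and step back to the same note — a neighbor tone (upper neighbor).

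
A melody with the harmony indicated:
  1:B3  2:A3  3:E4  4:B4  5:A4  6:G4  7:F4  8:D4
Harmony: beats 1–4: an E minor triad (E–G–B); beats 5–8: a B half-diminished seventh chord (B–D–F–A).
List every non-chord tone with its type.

The harmony at that moment is E minor triad (E, G, B); A3 is not a chord tone.
It is approached by step down from B3 and left by leap up to E4.
Step in, leap out — an escape tone.
The harmony at that moment is B half-diminished seventh chord (B, D, F, A); G4 is not a chord tone.
It is approached by step down from A4 and left by step down to F4.
Step in, step out in the same direction — a passing tone.

A3 (beat 2) — escape tone; G4 (beat 6) — passing tone.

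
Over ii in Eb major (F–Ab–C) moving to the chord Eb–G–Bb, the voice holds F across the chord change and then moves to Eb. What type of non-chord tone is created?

The harmony at that moment is Eb major triad (Eb, G, Bb); F is not a chord tone.
It is held over (the same pitch as the preceding F) and left by step down to Eb.
Held over from the previous chord and resolving down by step — a suspension.

F is a suspension.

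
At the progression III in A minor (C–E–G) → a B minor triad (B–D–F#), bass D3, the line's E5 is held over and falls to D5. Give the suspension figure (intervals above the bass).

9–8 suspension.

At the second chord the bass is D3. The suspended E5 lies a ninth above the bass; after resolving down by step to D5, the interval above the bass becomes an octave.
Suspension figures are named by those two intervals: 9–8.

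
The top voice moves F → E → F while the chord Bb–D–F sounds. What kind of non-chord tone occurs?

E is a neighbor tone.

The harmony at that moment is Bb major triad (Bb, D, F); E is not a chord tone.
It is approached by step down from F and left by step up to F.
Step away and step back to the same note — a neighbor tone (lower neighbor).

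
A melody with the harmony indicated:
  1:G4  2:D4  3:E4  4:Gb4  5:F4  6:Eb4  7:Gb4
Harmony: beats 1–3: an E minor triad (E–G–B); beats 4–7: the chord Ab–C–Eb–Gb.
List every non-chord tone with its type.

The harmony at that moment is E minor triad (E, G, B); D4 is not a chord tone.
It is approached by leap down from G4 and left by step up to E4.
Leap in, step out — an appoggiatura.
The harmony at that moment is Ab dominant seventh chord (Ab, C, Eb, Gb); F4 is not a chord tone.
It is approached by step down from Gb4 and left by step down to Eb4.
Step in, step out in the same direction — a passing tone.

D4 (beat 2) — appoggiatura; F4 (beat 5) — passing tone.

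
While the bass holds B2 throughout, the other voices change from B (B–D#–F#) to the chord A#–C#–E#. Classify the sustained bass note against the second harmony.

The harmony at that moment is A# minor triad (A#, C#, E#); B2 is not a chord tone.
It is held over (the same pitch as the preceding B2) and then sustained as the same pitch into the next harmony.
Sustained through a change of harmony — a pedal tone.

Pedal tone (pedal point).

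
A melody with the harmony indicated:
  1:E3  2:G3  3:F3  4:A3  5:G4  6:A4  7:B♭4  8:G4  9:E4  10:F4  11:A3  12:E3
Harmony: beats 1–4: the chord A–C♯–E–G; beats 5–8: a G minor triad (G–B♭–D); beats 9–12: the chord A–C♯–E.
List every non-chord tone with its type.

The harmony at that moment is A dominant seventh chord (A, C♯, E, G); F3 is not a chord tone.
It is approached by step down from G3 and left by leap up to A3.
Step in, leap out — an escape tone.
The harmony at that moment is G minor triad (G, B♭, D); A4 is not a chord tone.
It is approached by step up from G4 and left by step up to B♭4.
Step in, step out in the same direction — a passing tone.
The harmony at that moment is A major triad (A, C♯, E); F4 is not a chord tone.
It is approached by step up from E4 and left by leap down to A3.
Step in, leap out — an escape tone.

F3 (beat 3) — escape tone; A4 (beat 6) — passing tone; F4 (beat 10) — escape tone.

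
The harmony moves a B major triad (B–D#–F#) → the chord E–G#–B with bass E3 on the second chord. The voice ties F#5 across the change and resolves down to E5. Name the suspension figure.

9–8 suspension.

At the second chord the bass is E3. The suspended F#5 lies a ninth above the bass; after resolving down by step to E5, the interval above the bass becomes an octave.
Suspension figures are named by those two intervals: 9–8.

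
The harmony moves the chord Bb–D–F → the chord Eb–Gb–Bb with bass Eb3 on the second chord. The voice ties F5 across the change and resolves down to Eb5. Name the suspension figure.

9–8 suspension.

At the second chord the bass is Eb3. The suspended F5 lies a ninth above the bass; after resolving down by step to Eb5, the interval above the bass becomes an octave.
Suspension figures are named by those two intervals: 9–8.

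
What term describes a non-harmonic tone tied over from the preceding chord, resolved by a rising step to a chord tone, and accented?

Approach: by preparation — the pitch is first a chord tone, then held (tied or repeated) while the harmony changes under it. Departure: up by step. Metric position: strong.
A prepared dissonance that resolves upward by step — a retardation. (The same figure resolving downward would be a suspension.)

Retardation.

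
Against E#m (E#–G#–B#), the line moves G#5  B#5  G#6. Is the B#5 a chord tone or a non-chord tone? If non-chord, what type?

Chord tone (the fifth of E# minor triad).

E# minor triad contains E#, G#, B#; B# is the fifth, so it is a chord tone.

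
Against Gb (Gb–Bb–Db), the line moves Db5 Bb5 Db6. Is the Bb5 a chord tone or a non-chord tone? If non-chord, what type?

Chord tone (the third of Gb major triad).

Gb major triad contains Gb, Bb, Db; Bb is the third, so it is a chord tone.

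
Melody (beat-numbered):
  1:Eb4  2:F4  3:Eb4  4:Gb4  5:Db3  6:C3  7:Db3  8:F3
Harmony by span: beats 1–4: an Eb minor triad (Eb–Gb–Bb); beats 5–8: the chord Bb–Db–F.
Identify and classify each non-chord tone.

The harmony at that moment is Eb minor triad (Eb, Gb, Bb); F4 is not a chord tone.
It is approached by step up from Eb4 and left by step down to Eb4.
Step away and step back to the same note — a neighbor tone (upper neighbor).
The harmony at that moment is Bb minor triad (Bb, Db, F); C3 is not a chord tone.
It is approached by step down from Db3 and left by step up to Db3.
Step away and step back to the same note — a neighbor tone (lower neighbor).

F4 (beat 2) — neighbor tone; C3 (beat 6) — neighbor tone.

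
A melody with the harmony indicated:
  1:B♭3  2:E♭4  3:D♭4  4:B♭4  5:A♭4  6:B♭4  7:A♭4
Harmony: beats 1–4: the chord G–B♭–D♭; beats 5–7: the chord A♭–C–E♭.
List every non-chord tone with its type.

The harmony at that moment is G diminished triad (G, B♭, D♭); E♭4 is not a chord tone.
It is approached by leap up from B♭3 and left by step down to D♭4.
Leap in, step out — an appoggiatura.
The harmony at that moment is A♭ major triad (A♭, C, E♭); B♭4 is not a chord tone.
It is approached by step up from A♭4 and left by step down to A♭4.
Step away and step back to the same note — a neighbor tone (upper neighbor).

E♭4 (beat 2) — appoggiatura; B♭4 (beat 6) — neighbor tone.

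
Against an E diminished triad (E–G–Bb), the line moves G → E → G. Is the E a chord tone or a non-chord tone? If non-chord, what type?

Chord tone (the root of E diminished triad).

E diminished triad contains E, G, Bb; E is the root, so it is a chord tone.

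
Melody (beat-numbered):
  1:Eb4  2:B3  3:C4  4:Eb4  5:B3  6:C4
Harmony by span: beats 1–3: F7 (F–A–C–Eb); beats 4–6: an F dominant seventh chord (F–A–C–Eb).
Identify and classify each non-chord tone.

B3 (beat 2) — appoggiatura; B3 (beat 5) — appoggiatura.

The harmony at that moment is F dominant seventh chord (F, A, C, Eb); B3 is not a chord tone.
It is approached by leap down from Eb4 and left by step up to C4.
Leap in, step out — an appoggiatura.
The harmony at that moment is F dominant seventh chord (F, A, C, Eb); B3 is not a chord tone.
It is approached by leap down from Eb4 and left by step up to C4.
Leap in, step out — an appoggiatura.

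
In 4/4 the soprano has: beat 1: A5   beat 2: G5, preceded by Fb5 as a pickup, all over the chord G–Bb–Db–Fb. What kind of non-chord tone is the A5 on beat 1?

The harmony at that moment is G diminished seventh chord (G, Bb, Db, Fb); A5 is not a chord tone.
It is approached by leap up from Fb5 and left by step down to G5.
Leap in, step out, metrically accented — an appoggiatura.

Appoggiatura.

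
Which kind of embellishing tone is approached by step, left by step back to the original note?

Neighbor tone.

Approach: by step. Departure: by step in the opposite direction, back to the starting pitch.
Stepwise on both sides but reversing to return to the same chord tone — a neighbor tone. (Had it continued onward in the same direction it would be a passing tone instead.)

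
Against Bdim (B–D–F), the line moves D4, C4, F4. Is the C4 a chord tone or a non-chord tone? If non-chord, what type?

Non-chord tone — an escape tone.

The harmony at that moment is B diminished triad (B, D, F); C4 is not a chord tone.
It is approached by step down from D4 and left by leap up to F4.
Step in, leap out — an escape tone.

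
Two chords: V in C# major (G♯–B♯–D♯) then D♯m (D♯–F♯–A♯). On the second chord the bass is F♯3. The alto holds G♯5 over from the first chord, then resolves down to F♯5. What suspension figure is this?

At the second chord the bass is F♯3. The suspended G♯5 lies a ninth above the bass; after resolving down by step to F♯5, the interval above the bass becomes an octave.
Suspension figures are named by those two intervals: 9–8.

9–8 suspension.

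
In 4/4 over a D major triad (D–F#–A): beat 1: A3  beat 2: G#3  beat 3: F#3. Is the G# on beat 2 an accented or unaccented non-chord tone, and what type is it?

The harmony at that moment is D major triad (D, F#, A); G#3 is not a chord tone.
It is approached by step down from A3 and left by step down to F#3.
Step in, step out in the same direction — a passing tone.
It falls on a weak beat, so it is unaccented.

Unaccented passing tone.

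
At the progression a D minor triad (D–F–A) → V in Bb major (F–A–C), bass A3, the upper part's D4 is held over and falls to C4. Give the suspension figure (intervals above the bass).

4–3 suspension.

At the second chord the bass is A3. The suspended D4 lies a fourth above the bass; after resolving down by step to C4, the interval above the bass becomes a third.
Suspension figures are named by those two intervals: 4–3.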